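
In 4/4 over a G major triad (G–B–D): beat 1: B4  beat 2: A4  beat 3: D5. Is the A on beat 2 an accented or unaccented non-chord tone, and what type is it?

The harmony at that moment is G major triad (G, B, D); A4 is not a chord tone.
It is approached by step down from B4 and left by leap up to D5.
Step in, leap out — an escape tone.
It falls on a weak beat, so it is unaccented.

Unaccented escape tone.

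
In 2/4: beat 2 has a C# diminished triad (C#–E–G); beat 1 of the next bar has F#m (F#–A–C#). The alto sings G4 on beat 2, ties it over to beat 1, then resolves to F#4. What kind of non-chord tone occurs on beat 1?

The harmony at that moment is F# minor triad (F#, A, C#); G4 is not a chord tone.
It is held over (the same pitch as the preceding G4) and left by step down to F#4.
Held over from the previous chord and resolving down by step — a suspension.

Suspension.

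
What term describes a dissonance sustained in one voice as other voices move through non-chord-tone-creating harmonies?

Approach: none. Departure: none — a single pitch is sustained while the chords change around it, passing through harmonies that do not contain it.
No melodic motion at all; the dissonance is created entirely by the moving harmonies against the stationary note — a pedal tone (pedal point).

Pedal tone.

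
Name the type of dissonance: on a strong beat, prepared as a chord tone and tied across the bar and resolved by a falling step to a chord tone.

Approach: by preparation — the pitch is first a chord tone, then held (tied or repeated) while the harmony changes under it. Departure: down by step. Metric position: strong.
A prepared dissonance that resolves downward by step — a suspension. (The same figure resolving upward would be a retardation.)

Suspension.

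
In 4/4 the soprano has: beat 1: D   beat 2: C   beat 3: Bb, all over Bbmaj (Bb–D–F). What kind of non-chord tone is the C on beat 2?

The harmony at that moment is Bb major triad (Bb, D, F); C is not a chord tone.
It is approached by step down from D and left by step down to Bb.
Step in, step out in the same direction — a passing tone.

Passing tone.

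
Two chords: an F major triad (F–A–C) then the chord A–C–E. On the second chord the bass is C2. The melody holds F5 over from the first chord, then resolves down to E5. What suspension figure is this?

4–3 suspension.

At the second chord the bass is C2. The suspended F5 lies a fourth above the bass; after resolving down by step to E5, the interval above the bass becomes a third.
Suspension figures are named by those two intervals: 4–3.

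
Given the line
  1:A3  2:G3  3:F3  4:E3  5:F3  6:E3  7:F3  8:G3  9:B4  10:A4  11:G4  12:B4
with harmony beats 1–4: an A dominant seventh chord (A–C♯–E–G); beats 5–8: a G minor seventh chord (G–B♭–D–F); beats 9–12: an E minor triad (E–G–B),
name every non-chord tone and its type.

The harmony at that moment is A dominant seventh chord (A, C♯, E, G); F3 is not a chord tone.
It is approached by step down from G3 and left by step down to E3.
Step in, step out in the same direction — a passing tone.
The harmony at that moment is G minor seventh chord (G, B♭, D, F); E3 is not a chord tone.
It is approached by step down from F3 and left by step up to F3.
Step away and step back to the same note — a neighbor tone (lower neighbor).
The harmony at that moment is E minor triad (E, G, B); A4 is not a chord tone.
It is approached by step down from B4 and left by step down to G4.
Step in, step out in the same direction — a passing tone.

F3 (beat 3) — passing tone; E3 (beat 6) — neighbor tone; A4 (beat 10) — passing tone.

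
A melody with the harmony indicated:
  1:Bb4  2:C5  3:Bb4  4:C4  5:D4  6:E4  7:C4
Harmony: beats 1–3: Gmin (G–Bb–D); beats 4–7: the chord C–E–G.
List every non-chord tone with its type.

C5 (beat 2) — neighbor tone; D4 (beat 5) — passing tone.

The harmony at that moment is G minor triad (G, Bb, D); C5 is not a chord tone.
It is approached by step up from Bb4 and left by step down to Bb4.
Step away and step back to the same note — a neighbor tone (upper neighbor).
The harmony at that moment is C major triad (C, E, G); D4 is not a chord tone.
It is approached by step up from C4 and left by step up to E4.
Step in, step out in the same direction — a passing tone.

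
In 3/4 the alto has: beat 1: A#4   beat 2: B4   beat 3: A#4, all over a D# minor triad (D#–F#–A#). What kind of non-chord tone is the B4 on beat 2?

Upper neighbor tone.

The harmony at that moment is D# minor triad (D#, F#, A#); B4 is not a chord tone.
It is approached by step up from A#4 and left by step down to A#4.
Step away and step back to the same note — a neighbor tone (upper neighbor).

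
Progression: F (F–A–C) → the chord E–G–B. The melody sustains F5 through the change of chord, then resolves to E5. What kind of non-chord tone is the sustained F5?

The harmony at that moment is E minor triad (E, G, B); F5 is not a chord tone.
It is held over (the same pitch as the preceding F5) and left by step down to E5.
Held over from the previous chord and resolving down by step — a suspension.

F5 is a suspension.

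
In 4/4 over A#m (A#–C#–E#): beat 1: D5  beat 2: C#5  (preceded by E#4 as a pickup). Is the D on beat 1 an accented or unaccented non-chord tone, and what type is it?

The harmony at that moment is A# minor triad (A#, C#, E#); D5 is not a chord tone.
It is approached by leap up from E#4 and left by step down to C#5.
Leap in, step out — an appoggiatura.
It falls on the downbeat, so it is accented.

Accented appoggiatura.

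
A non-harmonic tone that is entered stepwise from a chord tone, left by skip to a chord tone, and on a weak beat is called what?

Approach: by step. Departure: by leap. Metric position: weak.
Step in, leap out, from a weak position — an escape tone (échappée). (It is the mirror image of the appoggiatura, which leaps in and steps out on a strong beat.)

Escape tone.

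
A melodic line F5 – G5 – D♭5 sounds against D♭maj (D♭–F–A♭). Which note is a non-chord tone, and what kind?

The harmony at that moment is D♭ major triad (D♭, F, A♭); G5 is not a chord tone.
It is approached by step up from F5 and left by leap down to D♭5.
Step in, leap out — an escape tone.

G5 is an escape tone.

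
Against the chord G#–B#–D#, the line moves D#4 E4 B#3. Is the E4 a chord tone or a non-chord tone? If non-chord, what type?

The harmony at that moment is G# major triad (G#, B#, D#); E4 is not a chord tone.
It is approached by step up from D#4 and left by leap down to B#3.
Step in, leap out — an escape tone.

Non-chord tone — an escape tone.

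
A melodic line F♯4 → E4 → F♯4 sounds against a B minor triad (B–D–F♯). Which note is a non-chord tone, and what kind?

E4 is a neighbor tone.

The harmony at that moment is B minor triad (B, D, F♯); E4 is not a chord tone.
It is approached by step down from F♯4 and left by step up to F♯4.
Step away and step back to the same note — a neighbor tone (lower neighbor).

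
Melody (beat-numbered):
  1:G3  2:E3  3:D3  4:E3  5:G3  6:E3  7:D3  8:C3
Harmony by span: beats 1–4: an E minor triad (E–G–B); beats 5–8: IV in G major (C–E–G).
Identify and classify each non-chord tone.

The harmony at that moment is E minor triad (E, G, B); D3 is not a chord tone.
It is approached by step down from E3 and left by step up to E3.
Step away and step back to the same note — a neighbor tone (lower neighbor).
The harmony at that moment is C major triad (C, E, G); D3 is not a chord tone.
It is approached by step down from E3 and left by step down to C3.
Step in, step out in the same direction — a passing tone.

D3 (beat 3) — neighbor tone; D3 (beat 7) — passing tone.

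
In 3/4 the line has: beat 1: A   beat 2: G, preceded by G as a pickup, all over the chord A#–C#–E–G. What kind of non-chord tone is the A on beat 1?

Upper neighbor tone.

The harmony at that moment is A# diminished seventh chord (A#, C#, E, G); A is not a chord tone.
It is approached by step up from G and left by step down to G.
Step away and step back to the same note — a neighbor tone (upper neighbor).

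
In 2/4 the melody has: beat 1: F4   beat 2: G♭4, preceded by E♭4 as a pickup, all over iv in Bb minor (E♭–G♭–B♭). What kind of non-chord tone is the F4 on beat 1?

The harmony at that moment is E♭ minor triad (E♭, G♭, B♭); F4 is not a chord tone.
It is approached by step up from E♭4 and left by step up to G♭4.
Step in, step out in the same direction — a passing tone.

Passing tone.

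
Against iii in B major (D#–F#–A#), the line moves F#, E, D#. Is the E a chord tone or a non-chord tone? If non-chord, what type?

Non-chord tone — a passing tone.

The harmony at that moment is D# minor triad (D#, F#, A#); E is not a chord tone.
It is approached by step down from F# and left by step down to D#.
Step in, step out in the same direction — a passing tone.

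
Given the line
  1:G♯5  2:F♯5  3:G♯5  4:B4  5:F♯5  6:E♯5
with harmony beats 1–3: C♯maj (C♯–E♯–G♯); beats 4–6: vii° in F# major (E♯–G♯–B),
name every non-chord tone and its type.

F♯5 (beat 2) — neighbor tone; F♯5 (beat 5) — appoggiatura.

The harmony at that moment is C♯ major triad (C♯, E♯, G♯); F♯5 is not a chord tone.
It is approached by step down from G♯5 and left by step up to G♯5.
Step away and step back to the same note — a neighbor tone (lower neighbor).
The harmony at that moment is E♯ diminished triad (E♯, G♯, B); F♯5 is not a chord tone.
It is approached by leap up from B4 and left by step down to E♯5.
Leap in, step out — an appoggiatura.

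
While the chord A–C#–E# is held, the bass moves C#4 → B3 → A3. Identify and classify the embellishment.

B3 is a passing tone.

The harmony at that moment is A augmented triad (A, C#, E#); B3 is not a chord tone.
It is approached by step down from C#4 and left by step down to A3.
Step in, step out in the same direction — a passing tone.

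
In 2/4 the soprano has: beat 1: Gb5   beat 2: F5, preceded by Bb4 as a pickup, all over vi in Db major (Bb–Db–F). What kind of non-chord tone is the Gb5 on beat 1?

The harmony at that moment is Bb minor triad (Bb, Db, F); Gb5 is not a chord tone.
It is approached by leap up from Bb4 and left by step down to F5.
Leap in, step out, metrically accented — an appoggiatura.

Appoggiatura.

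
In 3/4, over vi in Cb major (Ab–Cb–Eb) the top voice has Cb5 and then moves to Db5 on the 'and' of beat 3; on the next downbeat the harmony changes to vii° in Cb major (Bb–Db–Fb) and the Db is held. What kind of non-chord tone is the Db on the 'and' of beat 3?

The harmony at that moment is Ab minor triad (Ab, Cb, Eb); Db5 is not a chord tone.
It is approached by step up from Cb5 and then sustained as the same pitch into the next harmony.
Arriving early and becoming a chord tone when the harmony changes — an anticipation.

Anticipation.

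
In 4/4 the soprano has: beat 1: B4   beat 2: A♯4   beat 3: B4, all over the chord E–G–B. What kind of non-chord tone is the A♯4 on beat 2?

Lower neighbor tone.

The harmony at that moment is E minor triad (E, G, B); A♯4 is not a chord tone.
It is approached by step down from B4 and left by step up to B4.
Step away and step back to the same note — a neighbor tone (lower neighbor).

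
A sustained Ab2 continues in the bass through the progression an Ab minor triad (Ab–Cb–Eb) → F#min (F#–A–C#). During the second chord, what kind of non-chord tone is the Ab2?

The harmony at that moment is F# minor triad (F#, A, C#); Ab2 is not a chord tone.
It is held over (the same pitch as the preceding Ab2) and then sustained as the same pitch into the next harmony.
Sustained through a change of harmony — a pedal tone.

Pedal tone (pedal point).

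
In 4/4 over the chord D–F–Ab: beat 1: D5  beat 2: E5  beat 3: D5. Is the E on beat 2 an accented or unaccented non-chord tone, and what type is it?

The harmony at that moment is D diminished triad (D, F, Ab); E5 is not a chord tone.
It is approached by step up from D5 and left by step down to D5.
Step away and step back to the same note — a neighbor tone (upper neighbor).
It falls on a weak beat, so it is unaccented.

Unaccented neighbor tone.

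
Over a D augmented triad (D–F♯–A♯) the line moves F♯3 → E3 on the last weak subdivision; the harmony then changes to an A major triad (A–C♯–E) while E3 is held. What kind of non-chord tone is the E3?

The harmony at that moment is D augmented triad (D, F♯, A♯); E3 is not a chord tone.
It is approached by step down from F♯3 and then sustained as the same pitch into the next harmony.
Arriving early and becoming a chord tone when the harmony changes — an anticipation.

E3 is an anticipation.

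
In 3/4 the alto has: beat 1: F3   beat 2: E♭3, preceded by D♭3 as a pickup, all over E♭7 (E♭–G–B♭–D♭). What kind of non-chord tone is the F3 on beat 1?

Appoggiatura.

The harmony at that moment is E♭ dominant seventh chord (E♭, G, B♭, D♭); F3 is not a chord tone.
It is approached by leap up from D♭3 and left by step down to E♭3.
Leap in, step out, metrically accented — an appoggiatura.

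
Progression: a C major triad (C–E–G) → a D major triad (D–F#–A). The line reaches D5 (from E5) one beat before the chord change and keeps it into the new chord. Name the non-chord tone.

D5 is an anticipation.

The harmony at that moment is C major triad (C, E, G); D5 is not a chord tone.
It is approached by step down from E5 and then sustained as the same pitch into the next harmony.
Arriving early and becoming a chord tone when the harmony changes — an anticipation.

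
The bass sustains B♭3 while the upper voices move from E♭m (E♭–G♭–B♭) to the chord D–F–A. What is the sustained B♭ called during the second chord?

The harmony at that moment is D minor triad (D, F, A); B♭3 is not a chord tone.
It is held over (the same pitch as the preceding B♭3) and then sustained as the same pitch into the next harmony.
Sustained through a change of harmony — a pedal tone.

Pedal tone (pedal point).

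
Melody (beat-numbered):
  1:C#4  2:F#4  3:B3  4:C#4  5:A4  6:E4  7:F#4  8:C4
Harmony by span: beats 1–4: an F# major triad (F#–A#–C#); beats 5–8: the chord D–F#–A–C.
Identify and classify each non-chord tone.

B3 (beat 3) — appoggiatura; E4 (beat 6) — appoggiatura.

The harmony at that moment is F# major triad (F#, A#, C#); B3 is not a chord tone.
It is approached by leap down from F#4 and left by step up to C#4.
Leap in, step out — an appoggiatura.
The harmony at that moment is D dominant seventh chord (D, F#, A, C); E4 is not a chord tone.
It is approached by leap down from A4 and left by step up to F#4.
Leap in, step out — an appoggiatura.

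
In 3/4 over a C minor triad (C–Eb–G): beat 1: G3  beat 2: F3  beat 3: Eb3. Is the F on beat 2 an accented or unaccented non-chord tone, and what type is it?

The harmony at that moment is C minor triad (C, Eb, G); F3 is not a chord tone.
It is approached by step down from G3 and left by step down to Eb3.
Step in, step out in the same direction — a passing tone.
It falls on a weak beat, so it is unaccented.

Unaccented passing tone.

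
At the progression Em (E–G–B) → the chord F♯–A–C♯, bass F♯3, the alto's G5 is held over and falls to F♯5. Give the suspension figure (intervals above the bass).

9–8 suspension.

At the second chord the bass is F♯3. The suspended G5 lies a ninth above the bass; after resolving down by step to F♯5, the interval above the bass becomes an octave.
Suspension figures are named by those two intervals: 9–8.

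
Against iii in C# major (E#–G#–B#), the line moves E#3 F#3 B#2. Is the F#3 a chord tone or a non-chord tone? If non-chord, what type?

Non-chord tone — an escape tone.

The harmony at that moment is E# minor triad (E#, G#, B#); F#3 is not a chord tone.
It is approached by step up from E#3 and left by leap down to B#2.
Step in, leap out — an escape tone.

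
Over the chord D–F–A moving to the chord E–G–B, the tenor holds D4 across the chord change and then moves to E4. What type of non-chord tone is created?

D4 is a retardation.

The harmony at that moment is E minor triad (E, G, B); D4 is not a chord tone.
It is held over (the same pitch as the preceding D4) and left by step up to E4.
Held over from the previous chord and resolving up by step — a retardation.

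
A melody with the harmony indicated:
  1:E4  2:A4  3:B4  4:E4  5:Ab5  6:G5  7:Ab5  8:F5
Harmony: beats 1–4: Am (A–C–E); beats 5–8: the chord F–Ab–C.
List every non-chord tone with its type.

B4 (beat 3) — escape tone; G5 (beat 6) — neighbor tone.

The harmony at that moment is A minor triad (A, C, E); B4 is not a chord tone.
It is approached by step up from A4 and left by leap down to E4.
Step in, leap out — an escape tone.
The harmony at that moment is F minor triad (F, Ab, C); G5 is not a chord tone.
It is approached by step down from Ab5 and left by step up to Ab5.
Step away and step back to the same note — a neighbor tone (lower neighbor).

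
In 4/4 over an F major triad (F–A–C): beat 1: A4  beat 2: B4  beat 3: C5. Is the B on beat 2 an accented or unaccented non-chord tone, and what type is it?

The harmony at that moment is F major triad (F, A, C); B4 is not a chord tone.
It is approached by step up from A4 and left by step up to C5.
Step in, step out in the same direction — a passing tone.
It falls on a weak beat, so it is unaccented.

Unaccented passing tone.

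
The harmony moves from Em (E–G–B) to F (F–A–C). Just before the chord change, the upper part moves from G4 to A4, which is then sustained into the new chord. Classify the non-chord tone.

A4 is an anticipation.

The harmony at that moment is E minor triad (E, G, B); A4 is not a chord tone.
It is approached by step up from G4 and then sustained as the same pitch into the next harmony.
Arriving early and becoming a chord tone when the harmony changes — an anticipation.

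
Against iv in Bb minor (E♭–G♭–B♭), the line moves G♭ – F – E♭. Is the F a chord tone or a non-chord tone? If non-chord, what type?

The harmony at that moment is E♭ minor triad (E♭, G♭, B♭); F is not a chord tone.
It is approached by step down from G♭ and left by step down to E♭.
Step in, step out in the same direction — a passing tone.

Non-chord tone — a passing tone.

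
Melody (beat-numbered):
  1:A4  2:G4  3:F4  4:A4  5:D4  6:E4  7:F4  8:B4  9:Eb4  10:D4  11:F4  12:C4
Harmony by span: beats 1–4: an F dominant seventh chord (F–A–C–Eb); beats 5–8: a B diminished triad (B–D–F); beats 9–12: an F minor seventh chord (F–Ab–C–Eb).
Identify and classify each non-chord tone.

G4 (beat 2) — passing tone; E4 (beat 6) — passing tone; D4 (beat 10) — escape tone.

The harmony at that moment is F dominant seventh chord (F, A, C, Eb); G4 is not a chord tone.
It is approached by step down from A4 and left by step down to F4.
Step in, step out in the same direction — a passing tone.
The harmony at that moment is B diminished triad (B, D, F); E4 is not a chord tone.
It is approached by step up from D4 and left by step up to F4.
Step in, step out in the same direction — a passing tone.
The harmony at that moment is F minor seventh chord (F, Ab, C, Eb); D4 is not a chord tone.
It is approached by step down from Eb4 and left by leap up to F4.
Step in, leap out — an escape tone.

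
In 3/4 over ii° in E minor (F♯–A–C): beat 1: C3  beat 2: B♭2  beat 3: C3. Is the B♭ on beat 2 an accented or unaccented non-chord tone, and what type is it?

The harmony at that moment is F♯ diminished triad (F♯, A, C); B♭2 is not a chord tone.
It is approached by step down from C3 and left by step up to C3.
Step away and step back to the same note — a neighbor tone (lower neighbor).
It falls on a weak beat, so it is unaccented.

Unaccented neighbor tone.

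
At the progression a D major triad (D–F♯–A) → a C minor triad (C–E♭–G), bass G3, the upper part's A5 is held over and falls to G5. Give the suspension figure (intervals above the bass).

9–8 suspension.

At the second chord the bass is G3. The suspended A5 lies a ninth above the bass; after resolving down by step to G5, the interval above the bass becomes an octave.
Suspension figures are named by those two intervals: 9–8.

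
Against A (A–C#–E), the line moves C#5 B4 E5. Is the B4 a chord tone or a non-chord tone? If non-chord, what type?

The harmony at that moment is A major triad (A, C#, E); B4 is not a chord tone.
It is approached by step down from C#5 and left by leap up to E5.
Step in, leap out — an escape tone.

Non-chord tone — an escape tone.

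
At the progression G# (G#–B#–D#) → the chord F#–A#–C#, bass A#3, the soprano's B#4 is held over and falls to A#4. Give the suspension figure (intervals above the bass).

9–8 suspension.

At the second chord the bass is A#3. The suspended B#4 lies a ninth above the bass; after resolving down by step to A#4, the interval above the bass becomes an octave.
Suspension figures are named by those two intervals: 9–8.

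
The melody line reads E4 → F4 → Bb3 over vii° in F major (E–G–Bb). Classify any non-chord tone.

The harmony at that moment is E diminished triad (E, G, Bb); F4 is not a chord tone.
It is approached by step up from E4 and left by leap down to Bb3.
Step in, leap out — an escape tone.

F4 is an escape tone.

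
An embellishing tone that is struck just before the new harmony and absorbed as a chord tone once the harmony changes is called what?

Approach: ahead of the chord change (typically by step), so it is dissonant against the current harmony. Departure: none — the same pitch is restated or held and is a chord tone of the new harmony.
Dissonant first, consonant once the harmony catches up: the note simply arrives early — an anticipation. (The reverse timing, consonant first and dissonant after the change, would be a suspension or retardation.)

Anticipation.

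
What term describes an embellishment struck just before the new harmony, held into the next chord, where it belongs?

Anticipation.

Approach: ahead of the chord change (typically by step), so it is dissonant against the current harmony. Departure: none — the same pitch is restated or held and is a chord tone of the new harmony.
Dissonant first, consonant once the harmony catches up: the note simply arrives early — an anticipation. (The reverse timing, consonant first and dissonant after the change, would be a suspension or retardation.)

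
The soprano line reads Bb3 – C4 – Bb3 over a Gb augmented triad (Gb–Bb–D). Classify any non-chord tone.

The harmony at that moment is Gb augmented triad (Gb, Bb, D); C4 is not a chord tone.
It is approached by step up from Bb3 and left by step down to Bb3.
Step away and step back to the same note — a neighbor tone (upper neighbor).

C4 is a neighbor tone.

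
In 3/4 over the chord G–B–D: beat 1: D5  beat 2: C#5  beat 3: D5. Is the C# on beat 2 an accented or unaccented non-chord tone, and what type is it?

Unaccented neighbor tone.

The harmony at that moment is G major triad (G, B, D); C#5 is not a chord tone.
It is approached by step down from D5 and left by step up to D5.
Step away and step back to the same note — a neighbor tone (lower neighbor).
It falls on a weak beat, so it is unaccented.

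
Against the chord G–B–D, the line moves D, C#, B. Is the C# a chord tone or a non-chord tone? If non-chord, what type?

Non-chord tone — a passing tone.

The harmony at that moment is G major triad (G, B, D); C# is not a chord tone.
It is approached by step down from D and left by step down to B.
Step in, step out in the same direction — a passing tone.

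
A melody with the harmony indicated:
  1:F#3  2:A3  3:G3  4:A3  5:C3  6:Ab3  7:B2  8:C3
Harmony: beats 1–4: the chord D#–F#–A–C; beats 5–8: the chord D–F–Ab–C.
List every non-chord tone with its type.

G3 (beat 3) — neighbor tone; B2 (beat 7) — appoggiatura.

The harmony at that moment is D# diminished seventh chord (D#, F#, A, C); G3 is not a chord tone.
It is approached by step down from A3 and left by step up to A3.
Step away and step back to the same note — a neighbor tone (lower neighbor).
The harmony at that moment is D half-diminished seventh chord (D, F, Ab, C); B2 is not a chord tone.
It is approached by leap down from Ab3 and left by step up to C3.
Leap in, step out — an appoggiatura.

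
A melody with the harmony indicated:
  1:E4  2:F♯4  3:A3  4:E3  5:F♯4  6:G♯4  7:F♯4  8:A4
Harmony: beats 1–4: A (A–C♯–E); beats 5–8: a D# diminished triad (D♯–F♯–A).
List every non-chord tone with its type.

The harmony at that moment is A major triad (A, C♯, E); F♯4 is not a chord tone.
It is approached by step up from E4 and left by leap down to A3.
Step in, leap out — an escape tone.
The harmony at that moment is D♯ diminished triad (D♯, F♯, A); G♯4 is not a chord tone.
It is approached by step up from F♯4 and left by step down to F♯4.
Step away and step back to the same note — a neighbor tone (upper neighbor).

F♯4 (beat 2) — escape tone; G♯4 (beat 6) — neighbor tone.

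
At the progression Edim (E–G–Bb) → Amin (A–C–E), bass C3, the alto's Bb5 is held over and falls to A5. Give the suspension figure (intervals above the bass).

7–6 suspension.

At the second chord the bass is C3. The suspended Bb5 lies a seventh above the bass; after resolving down by step to A5, the interval above the bass becomes a sixth.
Suspension figures are named by those two intervals: 7–6.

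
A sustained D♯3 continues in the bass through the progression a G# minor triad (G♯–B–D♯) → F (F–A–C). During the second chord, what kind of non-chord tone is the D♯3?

Pedal tone (pedal point).

The harmony at that moment is F major triad (F, A, C); D♯3 is not a chord tone.
It is held over (the same pitch as the preceding D♯3) and then sustained as the same pitch into the next harmony.
Sustained through a change of harmony — a pedal tone.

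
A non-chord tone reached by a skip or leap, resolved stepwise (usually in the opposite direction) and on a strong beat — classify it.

Approach: by leap. Departure: by step. Metric position: strong.
Leap in, step out, in a metrically strong position — an appoggiatura. (It is the mirror image of the escape tone, which steps in and leaps out from a weak position.)

Appoggiatura.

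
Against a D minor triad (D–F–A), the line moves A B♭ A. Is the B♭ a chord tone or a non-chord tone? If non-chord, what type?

Non-chord tone — a neighbor tone.

The harmony at that moment is D minor triad (D, F, A); B♭ is not a chord tone.
It is approached by step up from A and left by step down to A.
Step away and step back to the same note — a neighbor tone (upper neighbor).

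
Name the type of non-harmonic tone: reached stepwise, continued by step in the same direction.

Approach: by step. Departure: by step, continuing in the same direction.
Stepwise on both sides with no change of direction means the note fills in the space between two different chord tones — a passing tone. (Had it turned back to its starting note it would be a neighbor tone instead.)

Passing tone.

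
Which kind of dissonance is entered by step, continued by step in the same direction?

Approach: by step. Departure: by step, continuing in the same direction.
Stepwise on both sides with no change of direction means the note fills in the space between two different chord tones — a passing tone. (Had it turned back to its starting note it would be a neighbor tone instead.)

Passing tone.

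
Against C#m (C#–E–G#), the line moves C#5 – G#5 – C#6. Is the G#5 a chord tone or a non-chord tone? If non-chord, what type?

Chord tone (the fifth of C# minor triad).

C# minor triad contains C#, E, G#; G# is the fifth, so it is a chord tone.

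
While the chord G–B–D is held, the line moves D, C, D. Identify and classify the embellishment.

C is a neighbor tone.

The harmony at that moment is G major triad (G, B, D); C is not a chord tone.
It is approached by step down from D and left by step up to D.
Step away and step back to the same note — a neighbor tone (lower neighbor).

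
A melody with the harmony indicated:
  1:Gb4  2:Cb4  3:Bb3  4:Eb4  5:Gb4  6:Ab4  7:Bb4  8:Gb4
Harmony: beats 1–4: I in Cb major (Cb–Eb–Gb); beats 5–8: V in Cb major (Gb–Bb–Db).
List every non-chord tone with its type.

The harmony at that moment is Cb major triad (Cb, Eb, Gb); Bb3 is not a chord tone.
It is approached by step down from Cb4 and left by leap up to Eb4.
Step in, leap out — an escape tone.
The harmony at that moment is Gb major triad (Gb, Bb, Db); Ab4 is not a chord tone.
It is approached by step up from Gb4 and left by step up to Bb4.
Step in, step out in the same direction — a passing tone.

Bb3 (beat 3) — escape tone; Ab4 (beat 6) — passing tone.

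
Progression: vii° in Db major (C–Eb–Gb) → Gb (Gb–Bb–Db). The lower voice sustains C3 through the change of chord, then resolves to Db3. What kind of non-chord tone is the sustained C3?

C3 is a retardation.

The harmony at that moment is Gb major triad (Gb, Bb, Db); C3 is not a chord tone.
It is held over (the same pitch as the preceding C3) and left by step up to Db3.
Held over from the previous chord and resolving up by step — a retardation.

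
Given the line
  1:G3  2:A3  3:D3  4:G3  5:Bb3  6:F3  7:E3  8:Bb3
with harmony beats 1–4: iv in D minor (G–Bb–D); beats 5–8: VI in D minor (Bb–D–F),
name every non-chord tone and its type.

A3 (beat 2) — escape tone; E3 (beat 7) — escape tone.

The harmony at that moment is G minor triad (G, Bb, D); A3 is not a chord tone.
It is approached by step up from G3 and left by leap down to D3.
Step in, leap out — an escape tone.
The harmony at that moment is Bb major triad (Bb, D, F); E3 is not a chord tone.
It is approached by step down from F3 and left by leap up to Bb3.
Step in, leap out — an escape tone.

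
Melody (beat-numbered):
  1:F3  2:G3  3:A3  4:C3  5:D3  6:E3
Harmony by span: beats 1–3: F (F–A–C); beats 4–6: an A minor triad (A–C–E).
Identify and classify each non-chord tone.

G3 (beat 2) — passing tone; D3 (beat 5) — passing tone.

The harmony at that moment is F major triad (F, A, C); G3 is not a chord tone.
It is approached by step up from F3 and left by step up to A3.
Step in, step out in the same direction — a passing tone.
The harmony at that moment is A minor triad (A, C, E); D3 is not a chord tone.
It is approached by step up from C3 and left by step up to E3.
Step in, step out in the same direction — a passing tone.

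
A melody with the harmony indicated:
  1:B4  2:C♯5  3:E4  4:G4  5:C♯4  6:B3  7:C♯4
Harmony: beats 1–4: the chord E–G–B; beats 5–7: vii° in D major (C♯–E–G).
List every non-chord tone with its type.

C♯5 (beat 2) — escape tone; B3 (beat 6) — neighbor tone.

The harmony at that moment is E minor triad (E, G, B); C♯5 is not a chord tone.
It is approached by step up from B4 and left by leap down to E4.
Step in, leap out — an escape tone.
The harmony at that moment is C♯ diminished triad (C♯, E, G); B3 is not a chord tone.
It is approached by step down from C♯4 and left by step up to C♯4.
Step away and step back to the same note — a neighbor tone (lower neighbor).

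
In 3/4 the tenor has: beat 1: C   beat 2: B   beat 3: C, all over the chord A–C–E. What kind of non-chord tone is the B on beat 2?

The harmony at that moment is A minor triad (A, C, E); B is not a chord tone.
It is approached by step down from C and left by step up to C.
Step away and step back to the same note — a neighbor tone (lower neighbor).

Lower neighbor tone.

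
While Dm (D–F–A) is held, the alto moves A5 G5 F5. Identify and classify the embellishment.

The harmony at that moment is D minor triad (D, F, A); G5 is not a chord tone.
It is approached by step down from A5 and left by step down to F5.
Step in, step out in the same direction — a passing tone.

G5 is a passing tone.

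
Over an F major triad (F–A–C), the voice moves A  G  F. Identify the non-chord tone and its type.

The harmony at that moment is F major triad (F, A, C); G is not a chord tone.
It is approached by step down from A and left by step down to F.
Step in, step out in the same direction — a passing tone.

G is a passing tone.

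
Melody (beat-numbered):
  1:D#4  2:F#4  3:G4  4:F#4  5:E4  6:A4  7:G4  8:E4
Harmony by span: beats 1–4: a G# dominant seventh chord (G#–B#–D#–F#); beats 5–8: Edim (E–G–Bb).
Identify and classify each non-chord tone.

The harmony at that moment is G# dominant seventh chord (G#, B#, D#, F#); G4 is not a chord tone.
It is approached by step up from F#4 and left by step down to F#4.
Step away and step back to the same note — a neighbor tone (upper neighbor).
The harmony at that moment is E diminished triad (E, G, Bb); A4 is not a chord tone.
It is approached by leap up from E4 and left by step down to G4.
Leap in, step out — an appoggiatura.

G4 (beat 3) — neighbor tone; A4 (beat 6) — appoggiatura.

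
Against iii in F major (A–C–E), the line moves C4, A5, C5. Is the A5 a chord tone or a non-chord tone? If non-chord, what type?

Chord tone (the root of A minor triad).

A minor triad contains A, C, E; A is the root, so it is a chord tone.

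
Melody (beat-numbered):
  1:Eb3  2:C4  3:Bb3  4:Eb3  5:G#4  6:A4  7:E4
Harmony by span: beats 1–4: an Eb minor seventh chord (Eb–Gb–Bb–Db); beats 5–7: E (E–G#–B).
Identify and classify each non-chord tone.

The harmony at that moment is Eb minor seventh chord (Eb, Gb, Bb, Db); C4 is not a chord tone.
It is approached by leap up from Eb3 and left by step down to Bb3.
Leap in, step out — an appoggiatura.
The harmony at that moment is E major triad (E, G#, B); A4 is not a chord tone.
It is approached by step up from G#4 and left by leap down to E4.
Step in, leap out — an escape tone.

C4 (beat 2) — appoggiatura; A4 (beat 6) — escape tone.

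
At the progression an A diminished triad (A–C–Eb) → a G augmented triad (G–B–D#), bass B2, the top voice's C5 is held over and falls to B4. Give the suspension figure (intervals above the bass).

9–8 suspension.

At the second chord the bass is B2. The suspended C5 lies a ninth above the bass; after resolving down by step to B4, the interval above the bass becomes an octave.
Suspension figures are named by those two intervals: 9–8.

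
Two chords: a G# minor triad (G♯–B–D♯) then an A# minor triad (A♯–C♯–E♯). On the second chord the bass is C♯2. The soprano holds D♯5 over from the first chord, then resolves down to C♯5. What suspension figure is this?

At the second chord the bass is C♯2. The suspended D♯5 lies a ninth above the bass; after resolving down by step to C♯5, the interval above the bass becomes an octave.
Suspension figures are named by those two intervals: 9–8.

9–8 suspension.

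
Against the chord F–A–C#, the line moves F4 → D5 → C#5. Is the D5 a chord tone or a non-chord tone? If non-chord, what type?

The harmony at that moment is F augmented triad (F, A, C#); D5 is not a chord tone.
It is approached by leap up from F4 and left by step down to C#5.
Leap in, step out — an appoggiatura.

Non-chord tone — an appoggiatura.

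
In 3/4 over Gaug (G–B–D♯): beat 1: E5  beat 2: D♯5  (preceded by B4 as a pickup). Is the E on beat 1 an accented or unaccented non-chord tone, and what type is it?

The harmony at that moment is G augmented triad (G, B, D♯); E5 is not a chord tone.
It is approached by leap up from B4 and left by step down to D♯5.
Leap in, step out — an appoggiatura.
It falls on the downbeat, so it is accented.

Accented appoggiatura.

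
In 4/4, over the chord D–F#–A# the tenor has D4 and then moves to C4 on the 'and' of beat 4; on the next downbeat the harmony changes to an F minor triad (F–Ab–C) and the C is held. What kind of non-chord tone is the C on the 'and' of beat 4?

The harmony at that moment is D augmented triad (D, F#, A#); C4 is not a chord tone.
It is approached by step down from D4 and then sustained as the same pitch into the next harmony.
Arriving early and becoming a chord tone when the harmony changes — an anticipation.

Anticipation.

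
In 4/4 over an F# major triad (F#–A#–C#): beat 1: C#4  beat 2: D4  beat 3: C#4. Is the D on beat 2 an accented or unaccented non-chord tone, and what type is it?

Unaccented neighbor tone.

The harmony at that moment is F# major triad (F#, A#, C#); D4 is not a chord tone.
It is approached by step up from C#4 and left by step down to C#4.
Step away and step back to the same note — a neighbor tone (upper neighbor).
It falls on a weak beat, so it is unaccented.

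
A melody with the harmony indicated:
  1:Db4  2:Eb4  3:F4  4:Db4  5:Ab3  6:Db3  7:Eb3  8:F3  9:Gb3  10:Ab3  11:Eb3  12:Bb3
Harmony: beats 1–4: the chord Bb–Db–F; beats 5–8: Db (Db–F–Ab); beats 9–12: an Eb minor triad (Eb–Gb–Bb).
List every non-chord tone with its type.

The harmony at that moment is Bb minor triad (Bb, Db, F); Eb4 is not a chord tone.
It is approached by step up from Db4 and left by step up to F4.
Step in, step out in the same direction — a passing tone.
The harmony at that moment is Db major triad (Db, F, Ab); Eb3 is not a chord tone.
It is approached by step up from Db3 and left by step up to F3.
Step in, step out in the same direction — a passing tone.
The harmony at that moment is Eb minor triad (Eb, Gb, Bb); Ab3 is not a chord tone.
It is approached by step up from Gb3 and left by leap down to Eb3.
Step in, leap out — an escape tone.

Eb4 (beat 2) — passing tone; Eb3 (beat 7) — passing tone; Ab3 (beat 10) — escape tone.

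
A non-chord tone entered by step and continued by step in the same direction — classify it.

Passing tone.

Approach: by step. Departure: by step, continuing in the same direction.
Stepwise on both sides with no change of direction means the note fills in the space between two different chord tones — a passing tone. (Had it turned back to its starting note it would be a neighbor tone instead.)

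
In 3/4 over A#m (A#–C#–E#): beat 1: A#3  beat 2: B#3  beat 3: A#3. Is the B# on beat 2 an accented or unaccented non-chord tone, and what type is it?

The harmony at that moment is A# minor triad (A#, C#, E#); B#3 is not a chord tone.
It is approached by step up from A#3 and left by step down to A#3.
Step away and step back to the same note — a neighbor tone (upper neighbor).
It falls on a weak beat, so it is unaccented.

Unaccented neighbor tone.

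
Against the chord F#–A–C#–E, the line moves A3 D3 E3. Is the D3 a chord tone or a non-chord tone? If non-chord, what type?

Non-chord tone — an appoggiatura.

The harmony at that moment is F# minor seventh chord (F#, A, C#, E); D3 is not a chord tone.
It is approached by leap down from A3 and left by step up to E3.
Leap in, step out — an appoggiatura.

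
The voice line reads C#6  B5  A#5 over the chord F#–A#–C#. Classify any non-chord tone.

B5 is a passing tone.

The harmony at that moment is F# major triad (F#, A#, C#); B5 is not a chord tone.
It is approached by step down from C#6 and left by step down to A#5.
Step in, step out in the same direction — a passing tone.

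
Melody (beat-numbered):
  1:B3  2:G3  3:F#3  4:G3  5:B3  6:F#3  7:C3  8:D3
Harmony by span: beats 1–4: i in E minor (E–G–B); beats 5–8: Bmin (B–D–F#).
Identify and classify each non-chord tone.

F#3 (beat 3) — neighbor tone; C3 (beat 7) — appoggiatura.

The harmony at that moment is E minor triad (E, G, B); F#3 is not a chord tone.
It is approached by step down from G3 and left by step up to G3.
Step away and step back to the same note — a neighbor tone (lower neighbor).
The harmony at that moment is B minor triad (B, D, F#); C3 is not a chord tone.
It is approached by leap down from F#3 and left by step up to D3.
Leap in, step out — an appoggiatura.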